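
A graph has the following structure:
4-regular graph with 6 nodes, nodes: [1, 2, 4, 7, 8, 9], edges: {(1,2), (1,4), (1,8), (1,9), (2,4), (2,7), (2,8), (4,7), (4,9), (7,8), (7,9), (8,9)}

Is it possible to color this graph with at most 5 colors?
Yes, G is 5-colorable

A valid 5-coloring: color 1: [1, 7]; color 2: [4, 8]; color 3: [2, 9].
(χ(G) = 3 ≤ 5.)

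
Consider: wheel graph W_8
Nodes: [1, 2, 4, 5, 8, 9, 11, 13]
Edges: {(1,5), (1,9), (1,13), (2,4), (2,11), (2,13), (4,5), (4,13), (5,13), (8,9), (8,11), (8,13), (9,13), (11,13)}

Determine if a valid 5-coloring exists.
A valid 5-coloring: color 1: [13]; color 2: [4, 9, 11]; color 3: [2, 5, 8]; color 4: [1].
(χ(G) = 4 ≤ 5.)

Yes, G is 5-colorable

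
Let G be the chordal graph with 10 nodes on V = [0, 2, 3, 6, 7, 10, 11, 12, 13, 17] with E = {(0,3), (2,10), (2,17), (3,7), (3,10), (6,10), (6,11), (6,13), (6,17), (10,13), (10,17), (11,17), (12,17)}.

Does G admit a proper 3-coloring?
A valid 3-coloring: color 1: [0, 7, 10, 11, 12]; color 2: [3, 13, 17]; color 3: [2, 6].
(χ(G) = 3 ≤ 3.)

Yes, G is 3-colorable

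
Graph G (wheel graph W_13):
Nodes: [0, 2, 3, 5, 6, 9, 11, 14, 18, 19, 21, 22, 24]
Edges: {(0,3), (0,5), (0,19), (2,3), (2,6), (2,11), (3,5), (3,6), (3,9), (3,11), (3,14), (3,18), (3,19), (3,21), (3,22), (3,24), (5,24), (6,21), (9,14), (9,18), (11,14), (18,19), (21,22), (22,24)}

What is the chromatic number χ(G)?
χ(G) = 3

Clique number ω(G) = 3 (lower bound: χ ≥ ω).
The clique on [0, 3, 19] has size 3, forcing χ ≥ 3, and the coloring below uses 3 colors, so χ(G) = 3.
A valid 3-coloring: color 1: [3]; color 2: [0, 2, 14, 18, 21, 24]; color 3: [5, 6, 9, 11, 19, 22].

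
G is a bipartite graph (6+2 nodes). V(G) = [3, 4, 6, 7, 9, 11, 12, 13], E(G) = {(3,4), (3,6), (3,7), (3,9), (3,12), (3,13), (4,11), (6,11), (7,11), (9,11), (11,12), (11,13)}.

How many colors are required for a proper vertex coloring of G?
Clique number ω(G) = 2 (lower bound: χ ≥ ω).
The graph is bipartite (no odd cycle), so 2 colors suffice: χ(G) = 2.
A valid 2-coloring: color 1: [3, 11]; color 2: [4, 6, 7, 9, 12, 13].

χ(G) = 2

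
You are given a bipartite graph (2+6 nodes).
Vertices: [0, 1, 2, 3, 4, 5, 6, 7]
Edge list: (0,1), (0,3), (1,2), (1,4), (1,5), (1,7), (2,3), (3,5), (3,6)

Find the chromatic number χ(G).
Clique number ω(G) = 2 (lower bound: χ ≥ ω).
The graph is bipartite (no odd cycle), so 2 colors suffice: χ(G) = 2.
A valid 2-coloring: color 1: [1, 3]; color 2: [0, 2, 4, 5, 6, 7].

χ(G) = 2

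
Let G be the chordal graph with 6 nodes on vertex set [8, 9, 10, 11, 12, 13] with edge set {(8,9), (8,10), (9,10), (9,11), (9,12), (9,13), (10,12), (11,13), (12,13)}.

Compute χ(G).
χ(G) = 3

Clique number ω(G) = 3 (lower bound: χ ≥ ω).
The clique on [8, 9, 10] has size 3, forcing χ ≥ 3, and the coloring below uses 3 colors, so χ(G) = 3.
A valid 3-coloring: color 1: [9]; color 2: [8, 11, 12]; color 3: [10, 13].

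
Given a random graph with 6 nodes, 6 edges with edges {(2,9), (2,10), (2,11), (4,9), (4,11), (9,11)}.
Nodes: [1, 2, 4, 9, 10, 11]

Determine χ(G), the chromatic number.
χ(G) = 3

Clique number ω(G) = 3 (lower bound: χ ≥ ω).
The clique on [2, 9, 11] has size 3, forcing χ ≥ 3, and the coloring below uses 3 colors, so χ(G) = 3.
A valid 3-coloring: color 1: [1, 2, 4]; color 2: [10, 11]; color 3: [9].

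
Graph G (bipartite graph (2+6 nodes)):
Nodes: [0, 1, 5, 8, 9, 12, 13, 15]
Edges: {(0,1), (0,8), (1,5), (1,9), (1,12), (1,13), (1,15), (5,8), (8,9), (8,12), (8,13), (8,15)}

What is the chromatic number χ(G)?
χ(G) = 2

Clique number ω(G) = 2 (lower bound: χ ≥ ω).
The graph is bipartite (no odd cycle), so 2 colors suffice: χ(G) = 2.
A valid 2-coloring: color 1: [1, 8]; color 2: [0, 5, 9, 12, 13, 15].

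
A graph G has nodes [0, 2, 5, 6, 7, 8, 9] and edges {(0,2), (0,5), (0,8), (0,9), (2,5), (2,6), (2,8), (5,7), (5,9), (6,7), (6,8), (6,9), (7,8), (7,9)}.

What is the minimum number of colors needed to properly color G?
χ(G) = 4

Clique number ω(G) = 3 (lower bound: χ ≥ ω).
Suppose a proper 3-coloring c exists. The clique [0, 2, 5] takes 3 distinct colors; by symmetry let c(0) = 1, c(2) = 2, c(5) = 3.
- Vertex 8: neighbors [0, 2] already have colors [1, 2] ⇒ c(8) = 3.
- Vertex 6: neighbors [2, 8] already have colors [2, 3] ⇒ c(6) = 1.
- Vertex 7: neighbors [6, 5] already have colors [1, 3] ⇒ c(7) = 2.
- Vertex 9: neighbors [0, 7, 5] already have colors [1, 2, 3] — all 3 colors blocked. Contradiction.
The forced assignments end in a contradiction, so G has no proper 3-coloring (χ ≥ 4).
The coloring below uses 4 colors, so χ(G) = 4.
A valid 4-coloring: color 1: [5, 6]; color 2: [2, 7]; color 3: [8, 9]; color 4: [0].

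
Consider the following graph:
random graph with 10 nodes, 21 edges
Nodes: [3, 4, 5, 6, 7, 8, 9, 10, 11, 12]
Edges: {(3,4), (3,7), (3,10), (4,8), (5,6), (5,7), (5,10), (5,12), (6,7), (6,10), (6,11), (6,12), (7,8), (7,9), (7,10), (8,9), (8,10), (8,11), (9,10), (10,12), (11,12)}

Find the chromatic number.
χ(G) = 4

Clique number ω(G) = 4 (lower bound: χ ≥ ω).
The clique on [5, 6, 10, 12] has size 4, forcing χ ≥ 4, and the coloring below uses 4 colors, so χ(G) = 4.
A valid 4-coloring: color 1: [4, 10, 11]; color 2: [7, 12]; color 3: [3, 6, 8]; color 4: [5, 9].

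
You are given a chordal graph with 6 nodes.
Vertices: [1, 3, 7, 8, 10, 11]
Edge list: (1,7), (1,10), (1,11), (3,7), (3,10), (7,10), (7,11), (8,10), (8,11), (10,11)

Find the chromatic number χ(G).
Clique number ω(G) = 4 (lower bound: χ ≥ ω).
The clique on [1, 7, 10, 11] has size 4, forcing χ ≥ 4, and the coloring below uses 4 colors, so χ(G) = 4.
A valid 4-coloring: color 1: [10]; color 2: [3, 11]; color 3: [7, 8]; color 4: [1].

χ(G) = 4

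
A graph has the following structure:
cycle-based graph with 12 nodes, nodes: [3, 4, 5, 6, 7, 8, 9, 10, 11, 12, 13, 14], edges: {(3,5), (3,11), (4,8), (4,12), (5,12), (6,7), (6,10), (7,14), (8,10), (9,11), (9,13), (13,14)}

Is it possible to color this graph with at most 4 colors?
Yes, G is 4-colorable

A valid 4-coloring: color 1: [4, 5, 7, 10, 11, 13]; color 2: [3, 6, 8, 9, 12, 14].
(χ(G) = 2 ≤ 4.)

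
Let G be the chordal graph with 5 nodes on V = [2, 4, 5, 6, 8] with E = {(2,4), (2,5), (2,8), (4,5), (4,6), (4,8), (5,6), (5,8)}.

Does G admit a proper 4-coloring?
Yes, G is 4-colorable

A valid 4-coloring: color 1: [4]; color 2: [5]; color 3: [2, 6]; color 4: [8].
(χ(G) = 4 ≤ 4.)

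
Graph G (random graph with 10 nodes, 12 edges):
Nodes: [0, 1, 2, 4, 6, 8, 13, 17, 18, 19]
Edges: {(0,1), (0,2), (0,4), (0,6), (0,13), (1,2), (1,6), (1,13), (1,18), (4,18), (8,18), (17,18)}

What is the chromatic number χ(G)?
χ(G) = 3

Clique number ω(G) = 3 (lower bound: χ ≥ ω).
The clique on [0, 1, 2] has size 3, forcing χ ≥ 3, and the coloring below uses 3 colors, so χ(G) = 3.
A valid 3-coloring: color 1: [0, 18, 19]; color 2: [1, 4, 8, 17]; color 3: [2, 6, 13].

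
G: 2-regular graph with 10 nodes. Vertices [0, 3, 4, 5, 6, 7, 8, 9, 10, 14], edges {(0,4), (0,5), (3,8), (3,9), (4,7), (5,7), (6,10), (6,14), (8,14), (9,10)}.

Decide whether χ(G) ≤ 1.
Edge (0,4) forces its endpoints to differ, so 1 color is not enough.

No, G is not 1-colorable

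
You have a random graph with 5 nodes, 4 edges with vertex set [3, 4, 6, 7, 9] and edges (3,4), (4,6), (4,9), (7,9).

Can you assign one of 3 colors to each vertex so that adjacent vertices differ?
Yes, G is 3-colorable

A valid 3-coloring: color 1: [4, 7]; color 2: [3, 6, 9].
(χ(G) = 2 ≤ 3.)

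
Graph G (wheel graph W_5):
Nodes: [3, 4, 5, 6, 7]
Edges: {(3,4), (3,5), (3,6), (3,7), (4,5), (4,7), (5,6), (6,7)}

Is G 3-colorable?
A valid 3-coloring: color 1: [3]; color 2: [5, 7]; color 3: [4, 6].
(χ(G) = 3 ≤ 3.)

Yes, G is 3-colorable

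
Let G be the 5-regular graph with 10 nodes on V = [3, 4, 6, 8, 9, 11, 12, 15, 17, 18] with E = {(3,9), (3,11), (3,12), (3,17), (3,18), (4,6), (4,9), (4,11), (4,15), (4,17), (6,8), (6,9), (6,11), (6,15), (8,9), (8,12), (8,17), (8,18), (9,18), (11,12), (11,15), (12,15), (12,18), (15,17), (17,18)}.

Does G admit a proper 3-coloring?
No, G is not 3-colorable

The clique on vertices [4, 6, 11, 15] has size 4 > 3, so it alone needs 4 colors.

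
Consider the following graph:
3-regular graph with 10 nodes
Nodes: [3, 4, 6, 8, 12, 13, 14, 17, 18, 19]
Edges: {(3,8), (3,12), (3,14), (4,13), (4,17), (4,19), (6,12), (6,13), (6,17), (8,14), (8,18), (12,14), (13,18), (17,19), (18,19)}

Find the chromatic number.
Clique number ω(G) = 3 (lower bound: χ ≥ ω).
The clique on [3, 8, 14] has size 3, forcing χ ≥ 3, and the coloring below uses 3 colors, so χ(G) = 3.
A valid 3-coloring: color 1: [8, 12, 13, 19]; color 2: [3, 4, 6, 18]; color 3: [14, 17].

χ(G) = 3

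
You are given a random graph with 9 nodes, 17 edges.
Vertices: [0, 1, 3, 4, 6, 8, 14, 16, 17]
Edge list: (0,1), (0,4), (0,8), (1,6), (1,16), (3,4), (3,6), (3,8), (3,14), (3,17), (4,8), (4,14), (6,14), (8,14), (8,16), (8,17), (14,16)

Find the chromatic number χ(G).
χ(G) = 4

Clique number ω(G) = 4 (lower bound: χ ≥ ω).
The clique on [3, 4, 8, 14] has size 4, forcing χ ≥ 4, and the coloring below uses 4 colors, so χ(G) = 4.
A valid 4-coloring: color 1: [6, 8]; color 2: [0, 3, 16]; color 3: [1, 14, 17]; color 4: [4].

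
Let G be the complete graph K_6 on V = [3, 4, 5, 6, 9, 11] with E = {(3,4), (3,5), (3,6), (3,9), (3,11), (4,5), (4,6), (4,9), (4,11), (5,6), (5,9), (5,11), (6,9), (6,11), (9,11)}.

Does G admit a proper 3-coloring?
The clique on vertices [3, 4, 5, 6, 9, 11] has size 6 > 3, so it alone needs 6 colors.

No, G is not 3-colorable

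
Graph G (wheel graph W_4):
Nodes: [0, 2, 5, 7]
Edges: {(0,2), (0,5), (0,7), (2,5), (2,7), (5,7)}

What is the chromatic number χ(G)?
χ(G) = 4

Clique number ω(G) = 4 (lower bound: χ ≥ ω).
The clique on [0, 2, 5, 7] has size 4, forcing χ ≥ 4, and the coloring below uses 4 colors, so χ(G) = 4.
A valid 4-coloring: color 1: [2]; color 2: [0]; color 3: [7]; color 4: [5].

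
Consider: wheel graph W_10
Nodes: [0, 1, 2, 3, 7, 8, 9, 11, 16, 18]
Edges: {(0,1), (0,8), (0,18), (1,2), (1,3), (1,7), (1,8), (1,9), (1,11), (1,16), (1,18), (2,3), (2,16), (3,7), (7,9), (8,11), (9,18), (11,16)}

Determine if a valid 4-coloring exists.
Yes, G is 4-colorable

A valid 4-coloring: color 1: [1]; color 2: [3, 8, 9, 16]; color 3: [0, 2, 7, 11]; color 4: [18].
(χ(G) = 4 ≤ 4.)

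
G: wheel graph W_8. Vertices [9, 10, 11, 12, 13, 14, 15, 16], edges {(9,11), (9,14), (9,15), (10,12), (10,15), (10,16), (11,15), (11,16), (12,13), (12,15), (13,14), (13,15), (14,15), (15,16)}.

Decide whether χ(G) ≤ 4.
A valid 4-coloring: color 1: [15]; color 2: [9, 12, 16]; color 3: [10, 11, 14]; color 4: [13].
(χ(G) = 4 ≤ 4.)

Yes, G is 4-colorable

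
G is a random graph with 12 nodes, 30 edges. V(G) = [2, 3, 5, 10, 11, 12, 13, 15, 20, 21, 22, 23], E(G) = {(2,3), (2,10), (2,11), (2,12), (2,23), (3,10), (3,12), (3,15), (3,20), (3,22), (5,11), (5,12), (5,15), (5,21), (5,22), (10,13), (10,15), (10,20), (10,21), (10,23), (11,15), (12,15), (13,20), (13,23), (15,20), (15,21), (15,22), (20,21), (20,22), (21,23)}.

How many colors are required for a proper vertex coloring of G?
χ(G) = 4

Clique number ω(G) = 4 (lower bound: χ ≥ ω).
The clique on [10, 15, 20, 21] has size 4, forcing χ ≥ 4, and the coloring below uses 4 colors, so χ(G) = 4.
A valid 4-coloring: color 1: [15, 23]; color 2: [10, 11, 12, 22]; color 3: [2, 5, 20]; color 4: [3, 13, 21].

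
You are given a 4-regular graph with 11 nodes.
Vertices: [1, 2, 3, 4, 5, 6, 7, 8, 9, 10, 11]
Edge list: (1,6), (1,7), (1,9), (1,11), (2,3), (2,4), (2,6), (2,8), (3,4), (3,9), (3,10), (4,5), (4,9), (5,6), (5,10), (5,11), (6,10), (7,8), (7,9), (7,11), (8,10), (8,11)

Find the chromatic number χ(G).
Clique number ω(G) = 3 (lower bound: χ ≥ ω).
The clique on [1, 7, 9] has size 3, forcing χ ≥ 3, and the coloring below uses 3 colors, so χ(G) = 3.
A valid 3-coloring: color 1: [1, 3, 5, 8]; color 2: [2, 9, 10, 11]; color 3: [4, 6, 7].

χ(G) = 3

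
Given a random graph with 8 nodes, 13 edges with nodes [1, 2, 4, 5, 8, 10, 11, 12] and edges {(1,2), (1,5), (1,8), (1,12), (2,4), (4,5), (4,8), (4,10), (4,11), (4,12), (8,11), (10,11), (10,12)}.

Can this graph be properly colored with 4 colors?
Yes, G is 4-colorable

A valid 4-coloring: color 1: [1, 4]; color 2: [2, 5, 11, 12]; color 3: [8, 10].
(χ(G) = 3 ≤ 4.)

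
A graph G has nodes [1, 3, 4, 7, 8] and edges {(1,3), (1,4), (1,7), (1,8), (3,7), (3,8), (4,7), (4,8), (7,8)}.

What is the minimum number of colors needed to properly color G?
Clique number ω(G) = 4 (lower bound: χ ≥ ω).
The clique on [1, 3, 7, 8] has size 4, forcing χ ≥ 4, and the coloring below uses 4 colors, so χ(G) = 4.
A valid 4-coloring: color 1: [1]; color 2: [7]; color 3: [8]; color 4: [3, 4].

χ(G) = 4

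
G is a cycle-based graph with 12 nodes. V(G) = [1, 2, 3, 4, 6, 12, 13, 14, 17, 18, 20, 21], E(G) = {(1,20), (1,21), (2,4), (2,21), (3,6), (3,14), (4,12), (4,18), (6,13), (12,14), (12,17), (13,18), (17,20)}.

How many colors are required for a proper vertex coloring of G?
Clique number ω(G) = 2 (lower bound: χ ≥ ω).
Odd cycle [2, 21, 1, 20, 17, 12, 4] needs 3 colors (χ ≥ 3).
The coloring below uses 3 colors, so χ(G) = 3.
A valid 3-coloring: color 1: [3, 4, 13, 20, 21]; color 2: [1, 2, 6, 12, 18]; color 3: [14, 17].

χ(G) = 3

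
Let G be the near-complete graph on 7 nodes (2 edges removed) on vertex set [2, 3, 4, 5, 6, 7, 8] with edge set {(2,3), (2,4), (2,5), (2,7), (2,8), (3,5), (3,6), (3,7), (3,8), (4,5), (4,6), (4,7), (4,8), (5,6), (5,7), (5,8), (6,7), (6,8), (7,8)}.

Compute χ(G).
χ(G) = 5

Clique number ω(G) = 5 (lower bound: χ ≥ ω).
The clique on [2, 3, 5, 7, 8] has size 5, forcing χ ≥ 5, and the coloring below uses 5 colors, so χ(G) = 5.
A valid 5-coloring: color 1: [5]; color 2: [7]; color 3: [8]; color 4: [3, 4]; color 5: [2, 6].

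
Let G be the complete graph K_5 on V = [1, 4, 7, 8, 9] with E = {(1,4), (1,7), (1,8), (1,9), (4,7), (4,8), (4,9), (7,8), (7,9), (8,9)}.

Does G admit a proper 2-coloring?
No, G is not 2-colorable

The clique on vertices [1, 4, 7, 8, 9] has size 5 > 2, so it alone needs 5 colors.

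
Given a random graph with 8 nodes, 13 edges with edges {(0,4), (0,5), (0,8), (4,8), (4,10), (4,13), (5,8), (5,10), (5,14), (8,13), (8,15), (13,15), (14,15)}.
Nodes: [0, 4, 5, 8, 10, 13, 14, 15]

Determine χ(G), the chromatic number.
Clique number ω(G) = 3 (lower bound: χ ≥ ω).
The clique on [0, 4, 8] has size 3, forcing χ ≥ 3, and the coloring below uses 3 colors, so χ(G) = 3.
A valid 3-coloring: color 1: [8, 10, 14]; color 2: [4, 5, 15]; color 3: [0, 13].

χ(G) = 3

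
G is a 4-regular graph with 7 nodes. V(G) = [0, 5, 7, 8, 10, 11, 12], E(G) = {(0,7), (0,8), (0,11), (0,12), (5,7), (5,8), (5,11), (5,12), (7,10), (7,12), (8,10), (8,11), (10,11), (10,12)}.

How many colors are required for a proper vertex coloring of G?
Clique number ω(G) = 3 (lower bound: χ ≥ ω).
The clique on [0, 8, 11] has size 3, forcing χ ≥ 3, and the coloring below uses 3 colors, so χ(G) = 3.
A valid 3-coloring: color 1: [8, 12]; color 2: [7, 11]; color 3: [0, 5, 10].

χ(G) = 3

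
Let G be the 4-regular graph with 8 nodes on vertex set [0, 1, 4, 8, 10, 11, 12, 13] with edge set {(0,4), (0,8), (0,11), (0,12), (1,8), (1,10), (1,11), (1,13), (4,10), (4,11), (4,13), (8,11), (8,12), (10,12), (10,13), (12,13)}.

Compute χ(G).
Clique number ω(G) = 3 (lower bound: χ ≥ ω).
Suppose a proper 3-coloring c exists. The clique [0, 4, 11] takes 3 distinct colors; by symmetry let c(0) = 1, c(4) = 2, c(11) = 3.
- Vertex 8: neighbors [0, 11] already have colors [1, 3] ⇒ c(8) = 2.
- Vertex 1: neighbors [8, 11] already have colors [2, 3] ⇒ c(1) = 1.
- Vertex 10: neighbors [1, 4] already have colors [1, 2] ⇒ c(10) = 3.
- Vertex 12: neighbors [0, 8, 10] already have colors [1, 2, 3] — all 3 colors blocked. Contradiction.
The forced assignments end in a contradiction, so G has no proper 3-coloring (χ ≥ 4).
The coloring below uses 4 colors, so χ(G) = 4.
A valid 4-coloring: color 1: [1, 4, 12]; color 2: [11, 13]; color 3: [0, 10]; color 4: [8].

χ(G) = 4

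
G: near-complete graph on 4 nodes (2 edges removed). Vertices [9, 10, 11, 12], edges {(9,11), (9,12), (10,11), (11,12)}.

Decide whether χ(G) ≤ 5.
A valid 5-coloring: color 1: [11]; color 2: [9, 10]; color 3: [12].
(χ(G) = 3 ≤ 5.)

Yes, G is 5-colorable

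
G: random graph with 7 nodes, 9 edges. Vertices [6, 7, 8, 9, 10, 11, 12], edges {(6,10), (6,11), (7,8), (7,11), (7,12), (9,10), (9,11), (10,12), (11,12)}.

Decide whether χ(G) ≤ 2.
No, G is not 2-colorable

The clique on vertices [7, 11, 12] has size 3 > 2, so it alone needs 3 colors.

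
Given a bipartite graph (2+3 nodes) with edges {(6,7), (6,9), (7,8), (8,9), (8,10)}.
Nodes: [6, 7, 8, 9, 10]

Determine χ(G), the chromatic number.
χ(G) = 2

Clique number ω(G) = 2 (lower bound: χ ≥ ω).
The graph is bipartite (no odd cycle), so 2 colors suffice: χ(G) = 2.
A valid 2-coloring: color 1: [6, 8]; color 2: [7, 9, 10].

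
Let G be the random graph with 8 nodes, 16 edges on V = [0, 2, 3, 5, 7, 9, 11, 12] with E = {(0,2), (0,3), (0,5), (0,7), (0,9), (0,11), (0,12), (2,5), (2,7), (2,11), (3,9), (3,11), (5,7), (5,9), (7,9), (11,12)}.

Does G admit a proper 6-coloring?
Yes, G is 6-colorable

A valid 6-coloring: color 1: [0]; color 2: [7, 11]; color 3: [3, 5, 12]; color 4: [2, 9].
(χ(G) = 4 ≤ 6.)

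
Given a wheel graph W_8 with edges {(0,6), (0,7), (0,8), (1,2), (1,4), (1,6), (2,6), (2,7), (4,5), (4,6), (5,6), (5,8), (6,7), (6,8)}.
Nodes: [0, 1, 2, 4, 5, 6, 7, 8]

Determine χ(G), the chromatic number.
Clique number ω(G) = 3 (lower bound: χ ≥ ω).
Odd cycle [1, 4, 5, 8, 0, 7, 2] needs 3 colors (χ ≥ 3).
Vertex 6 is adjacent to every vertex of [0, 1, 2, 4, 5, 7, 8], which already need 3 colors among themselves, so 6 needs a new color (χ ≥ 4).
The coloring below uses 4 colors, so χ(G) = 4.
A valid 4-coloring: color 1: [6]; color 2: [1, 5, 7]; color 3: [2, 4, 8]; color 4: [0].

χ(G) = 4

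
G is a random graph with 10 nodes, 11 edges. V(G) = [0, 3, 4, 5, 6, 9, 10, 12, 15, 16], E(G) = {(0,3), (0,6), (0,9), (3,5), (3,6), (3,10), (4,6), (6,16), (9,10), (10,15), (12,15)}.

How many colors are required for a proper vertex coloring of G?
Clique number ω(G) = 3 (lower bound: χ ≥ ω).
The clique on [0, 3, 6] has size 3, forcing χ ≥ 3, and the coloring below uses 3 colors, so χ(G) = 3.
A valid 3-coloring: color 1: [5, 6, 10, 12]; color 2: [3, 4, 9, 15, 16]; color 3: [0].

χ(G) = 3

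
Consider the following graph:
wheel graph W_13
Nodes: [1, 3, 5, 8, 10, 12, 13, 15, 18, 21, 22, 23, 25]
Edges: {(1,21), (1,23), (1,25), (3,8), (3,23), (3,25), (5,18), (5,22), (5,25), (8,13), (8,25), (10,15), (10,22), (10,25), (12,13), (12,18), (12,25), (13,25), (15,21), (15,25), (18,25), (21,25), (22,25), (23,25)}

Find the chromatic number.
χ(G) = 3

Clique number ω(G) = 3 (lower bound: χ ≥ ω).
The clique on [1, 21, 25] has size 3, forcing χ ≥ 3, and the coloring below uses 3 colors, so χ(G) = 3.
A valid 3-coloring: color 1: [25]; color 2: [5, 8, 10, 12, 21, 23]; color 3: [1, 3, 13, 15, 18, 22].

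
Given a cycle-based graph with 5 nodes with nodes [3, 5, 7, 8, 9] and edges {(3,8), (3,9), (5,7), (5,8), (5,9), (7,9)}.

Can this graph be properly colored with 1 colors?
The clique on vertices [5, 7, 9] has size 3 > 1, so it alone needs 3 colors.

No, G is not 1-colorable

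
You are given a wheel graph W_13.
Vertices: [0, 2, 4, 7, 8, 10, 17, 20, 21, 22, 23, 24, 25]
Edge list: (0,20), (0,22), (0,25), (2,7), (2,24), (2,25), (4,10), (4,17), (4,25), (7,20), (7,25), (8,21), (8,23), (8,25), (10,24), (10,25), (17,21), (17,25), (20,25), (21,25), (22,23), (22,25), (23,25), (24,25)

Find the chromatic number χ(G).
χ(G) = 3

Clique number ω(G) = 3 (lower bound: χ ≥ ω).
The clique on [0, 20, 25] has size 3, forcing χ ≥ 3, and the coloring below uses 3 colors, so χ(G) = 3.
A valid 3-coloring: color 1: [25]; color 2: [2, 8, 10, 17, 20, 22]; color 3: [0, 4, 7, 21, 23, 24].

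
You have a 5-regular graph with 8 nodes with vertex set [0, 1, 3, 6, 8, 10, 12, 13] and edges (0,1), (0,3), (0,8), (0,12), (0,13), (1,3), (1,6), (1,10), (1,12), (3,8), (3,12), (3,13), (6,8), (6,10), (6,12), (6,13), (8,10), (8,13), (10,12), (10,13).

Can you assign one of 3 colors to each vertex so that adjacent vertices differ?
No, G is not 3-colorable

The clique on vertices [0, 3, 8, 13] has size 4 > 3, so it alone needs 4 colors.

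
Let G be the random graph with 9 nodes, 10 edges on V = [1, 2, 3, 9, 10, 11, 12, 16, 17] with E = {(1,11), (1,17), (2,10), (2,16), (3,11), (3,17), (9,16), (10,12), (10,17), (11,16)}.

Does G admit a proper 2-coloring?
Yes, G is 2-colorable

A valid 2-coloring: color 1: [1, 3, 10, 16]; color 2: [2, 9, 11, 12, 17].
(χ(G) = 2 ≤ 2.)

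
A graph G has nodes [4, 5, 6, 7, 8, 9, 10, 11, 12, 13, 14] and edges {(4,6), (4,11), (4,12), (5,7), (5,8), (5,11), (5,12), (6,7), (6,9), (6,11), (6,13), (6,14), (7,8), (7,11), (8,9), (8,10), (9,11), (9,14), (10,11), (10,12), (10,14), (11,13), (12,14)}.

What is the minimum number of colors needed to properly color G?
χ(G) = 4

Clique number ω(G) = 3 (lower bound: χ ≥ ω).
Suppose a proper 3-coloring c exists. The clique [4, 6, 11] takes 3 distinct colors; by symmetry let c(4) = 1, c(6) = 2, c(11) = 3.
- Vertex 7: neighbors [6, 11] already have colors [2, 3] ⇒ c(7) = 1.
- Vertex 5: neighbors [7, 11] already have colors [1, 3] ⇒ c(5) = 2.
- Vertex 8: neighbors [7, 5] already have colors [1, 2] ⇒ c(8) = 3.
- Vertex 12: neighbors [4, 5] already have colors [1, 2] ⇒ c(12) = 3.
- Vertex 14: neighbors [6, 12] already have colors [2, 3] ⇒ c(14) = 1.
- Vertex 9: neighbors [14, 6, 8] already have colors [1, 2, 3] — all 3 colors blocked. Contradiction.
The forced assignments end in a contradiction, so G has no proper 3-coloring (χ ≥ 4).
The coloring below uses 4 colors, so χ(G) = 4.
A valid 4-coloring: color 1: [8, 11, 12]; color 2: [5, 6, 10]; color 3: [4, 7, 13, 14]; color 4: [9].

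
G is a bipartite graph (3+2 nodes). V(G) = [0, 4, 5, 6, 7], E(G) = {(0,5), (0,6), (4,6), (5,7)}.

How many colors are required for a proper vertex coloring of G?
Clique number ω(G) = 2 (lower bound: χ ≥ ω).
The graph is bipartite (no odd cycle), so 2 colors suffice: χ(G) = 2.
A valid 2-coloring: color 1: [0, 4, 7]; color 2: [5, 6].

χ(G) = 2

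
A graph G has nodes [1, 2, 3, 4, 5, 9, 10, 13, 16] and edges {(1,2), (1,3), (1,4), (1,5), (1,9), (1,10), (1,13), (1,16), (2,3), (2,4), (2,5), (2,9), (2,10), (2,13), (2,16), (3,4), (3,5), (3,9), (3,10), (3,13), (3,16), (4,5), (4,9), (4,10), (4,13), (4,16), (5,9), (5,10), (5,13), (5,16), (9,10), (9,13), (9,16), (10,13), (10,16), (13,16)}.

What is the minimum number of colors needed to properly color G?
Clique number ω(G) = 9 (lower bound: χ ≥ ω).
The clique on [1, 2, 3, 4, 5, 9, 10, 13, 16] has size 9, forcing χ ≥ 9, and the coloring below uses 9 colors, so χ(G) = 9.
A valid 9-coloring: color 1: [1]; color 2: [2]; color 3: [4]; color 4: [13]; color 5: [16]; color 6: [3]; color 7: [5]; color 8: [10]; color 9: [9].

χ(G) = 9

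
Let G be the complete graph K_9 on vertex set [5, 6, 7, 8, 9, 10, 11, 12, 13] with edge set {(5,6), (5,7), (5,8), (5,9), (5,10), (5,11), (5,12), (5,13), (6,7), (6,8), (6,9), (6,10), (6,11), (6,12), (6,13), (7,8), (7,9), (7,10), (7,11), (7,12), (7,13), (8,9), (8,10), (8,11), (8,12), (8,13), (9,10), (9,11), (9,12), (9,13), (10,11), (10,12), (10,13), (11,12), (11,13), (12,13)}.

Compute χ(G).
χ(G) = 9

Clique number ω(G) = 9 (lower bound: χ ≥ ω).
The clique on [5, 6, 7, 8, 9, 10, 11, 12, 13] has size 9, forcing χ ≥ 9, and the coloring below uses 9 colors, so χ(G) = 9.
A valid 9-coloring: color 1: [11]; color 2: [9]; color 3: [10]; color 4: [13]; color 5: [7]; color 6: [12]; color 7: [8]; color 8: [6]; color 9: [5].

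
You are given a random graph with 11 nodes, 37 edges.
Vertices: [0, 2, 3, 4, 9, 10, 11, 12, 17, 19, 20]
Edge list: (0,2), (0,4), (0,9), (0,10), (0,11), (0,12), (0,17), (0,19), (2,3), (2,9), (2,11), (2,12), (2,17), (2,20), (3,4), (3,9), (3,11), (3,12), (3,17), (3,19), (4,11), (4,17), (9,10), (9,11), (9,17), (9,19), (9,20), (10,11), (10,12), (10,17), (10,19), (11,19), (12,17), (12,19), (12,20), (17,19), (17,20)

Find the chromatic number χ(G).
Clique number ω(G) = 5 (lower bound: χ ≥ ω).
The clique on [0, 9, 10, 17, 19] has size 5, forcing χ ≥ 5, and the coloring below uses 5 colors, so χ(G) = 5.
A valid 5-coloring: color 1: [11, 17]; color 2: [4, 9, 12]; color 3: [0, 3, 20]; color 4: [2, 19]; color 5: [10].

χ(G) = 5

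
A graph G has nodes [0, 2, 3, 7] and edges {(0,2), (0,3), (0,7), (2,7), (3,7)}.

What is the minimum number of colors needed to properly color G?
Clique number ω(G) = 3 (lower bound: χ ≥ ω).
The clique on [0, 2, 7] has size 3, forcing χ ≥ 3, and the coloring below uses 3 colors, so χ(G) = 3.
A valid 3-coloring: color 1: [7]; color 2: [0]; color 3: [2, 3].

χ(G) = 3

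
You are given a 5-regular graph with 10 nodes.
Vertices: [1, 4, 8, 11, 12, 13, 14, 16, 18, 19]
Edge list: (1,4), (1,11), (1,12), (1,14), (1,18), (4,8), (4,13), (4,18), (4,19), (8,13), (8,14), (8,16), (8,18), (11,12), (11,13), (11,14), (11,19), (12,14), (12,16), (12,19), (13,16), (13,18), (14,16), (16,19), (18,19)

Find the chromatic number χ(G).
Clique number ω(G) = 4 (lower bound: χ ≥ ω).
The clique on [1, 11, 12, 14] has size 4, forcing χ ≥ 4, and the coloring below uses 4 colors, so χ(G) = 4.
A valid 4-coloring: color 1: [1, 8, 19]; color 2: [11, 16, 18]; color 3: [4, 12]; color 4: [13, 14].

χ(G) = 4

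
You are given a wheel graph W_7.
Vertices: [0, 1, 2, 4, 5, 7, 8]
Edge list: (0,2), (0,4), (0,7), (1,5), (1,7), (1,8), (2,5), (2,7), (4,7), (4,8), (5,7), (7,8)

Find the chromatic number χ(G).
χ(G) = 3

Clique number ω(G) = 3 (lower bound: χ ≥ ω).
The clique on [0, 2, 7] has size 3, forcing χ ≥ 3, and the coloring below uses 3 colors, so χ(G) = 3.
A valid 3-coloring: color 1: [7]; color 2: [1, 2, 4]; color 3: [0, 5, 8].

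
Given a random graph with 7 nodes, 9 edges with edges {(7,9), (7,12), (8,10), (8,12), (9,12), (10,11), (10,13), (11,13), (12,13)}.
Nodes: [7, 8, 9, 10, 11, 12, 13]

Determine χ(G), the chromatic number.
χ(G) = 3

Clique number ω(G) = 3 (lower bound: χ ≥ ω).
The clique on [10, 11, 13] has size 3, forcing χ ≥ 3, and the coloring below uses 3 colors, so χ(G) = 3.
A valid 3-coloring: color 1: [10, 12]; color 2: [8, 9, 13]; color 3: [7, 11].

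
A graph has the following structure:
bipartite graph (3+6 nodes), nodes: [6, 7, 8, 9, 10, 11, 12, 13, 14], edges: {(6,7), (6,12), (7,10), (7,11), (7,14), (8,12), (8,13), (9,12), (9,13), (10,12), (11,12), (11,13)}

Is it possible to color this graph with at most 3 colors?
A valid 3-coloring: color 1: [7, 12, 13]; color 2: [6, 8, 9, 10, 11, 14].
(χ(G) = 2 ≤ 3.)

Yes, G is 3-colorable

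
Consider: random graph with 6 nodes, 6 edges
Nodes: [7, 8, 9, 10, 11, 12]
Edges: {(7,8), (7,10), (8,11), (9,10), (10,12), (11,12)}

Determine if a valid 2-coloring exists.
Odd cycle [7, 8, 11, 12, 10] needs 3 colors (χ ≥ 3).
Hence χ(G) ≥ 3 > 2, so no proper 2-coloring exists.

No, G is not 2-colorable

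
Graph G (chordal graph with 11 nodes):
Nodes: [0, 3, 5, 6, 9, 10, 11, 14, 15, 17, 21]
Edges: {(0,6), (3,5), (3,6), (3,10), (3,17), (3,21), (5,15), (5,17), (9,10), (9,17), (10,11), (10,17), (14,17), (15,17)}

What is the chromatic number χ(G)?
Clique number ω(G) = 3 (lower bound: χ ≥ ω).
The clique on [9, 10, 17] has size 3, forcing χ ≥ 3, and the coloring below uses 3 colors, so χ(G) = 3.
A valid 3-coloring: color 1: [6, 11, 17, 21]; color 2: [0, 3, 9, 14, 15]; color 3: [5, 10].

χ(G) = 3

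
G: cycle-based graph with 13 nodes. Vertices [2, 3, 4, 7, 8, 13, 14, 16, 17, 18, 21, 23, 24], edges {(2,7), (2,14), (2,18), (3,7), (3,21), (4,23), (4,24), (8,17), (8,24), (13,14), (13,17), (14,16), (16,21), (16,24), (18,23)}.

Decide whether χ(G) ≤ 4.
Yes, G is 4-colorable

A valid 4-coloring: color 1: [2, 3, 4, 8, 13, 16]; color 2: [7, 14, 17, 21, 23, 24]; color 3: [18].
(χ(G) = 3 ≤ 4.)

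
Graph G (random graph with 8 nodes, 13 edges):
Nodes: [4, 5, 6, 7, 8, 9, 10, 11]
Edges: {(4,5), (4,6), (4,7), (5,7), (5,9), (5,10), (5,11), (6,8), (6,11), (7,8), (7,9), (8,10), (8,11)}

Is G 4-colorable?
A valid 4-coloring: color 1: [5, 8]; color 2: [6, 7, 10]; color 3: [4, 9, 11].
(χ(G) = 3 ≤ 4.)

Yes, G is 4-colorable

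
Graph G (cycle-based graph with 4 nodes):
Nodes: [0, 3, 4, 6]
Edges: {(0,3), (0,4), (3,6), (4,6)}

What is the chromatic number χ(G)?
Clique number ω(G) = 2 (lower bound: χ ≥ ω).
The graph is bipartite (no odd cycle), so 2 colors suffice: χ(G) = 2.
A valid 2-coloring: color 1: [0, 6]; color 2: [3, 4].

χ(G) = 2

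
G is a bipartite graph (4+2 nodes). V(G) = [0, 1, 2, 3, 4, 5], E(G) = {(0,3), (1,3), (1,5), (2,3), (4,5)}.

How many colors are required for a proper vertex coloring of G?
Clique number ω(G) = 2 (lower bound: χ ≥ ω).
The graph is bipartite (no odd cycle), so 2 colors suffice: χ(G) = 2.
A valid 2-coloring: color 1: [3, 5]; color 2: [0, 1, 2, 4].

χ(G) = 2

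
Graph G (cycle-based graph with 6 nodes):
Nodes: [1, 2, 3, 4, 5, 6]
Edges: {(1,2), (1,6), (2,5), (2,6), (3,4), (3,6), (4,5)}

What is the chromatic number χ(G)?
χ(G) = 3

Clique number ω(G) = 3 (lower bound: χ ≥ ω).
The clique on [1, 2, 6] has size 3, forcing χ ≥ 3, and the coloring below uses 3 colors, so χ(G) = 3.
A valid 3-coloring: color 1: [2, 3]; color 2: [4, 6]; color 3: [1, 5].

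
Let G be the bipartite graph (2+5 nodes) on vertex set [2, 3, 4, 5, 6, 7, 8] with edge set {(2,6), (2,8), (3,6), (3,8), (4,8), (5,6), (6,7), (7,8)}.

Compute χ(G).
χ(G) = 2

Clique number ω(G) = 2 (lower bound: χ ≥ ω).
The graph is bipartite (no odd cycle), so 2 colors suffice: χ(G) = 2.
A valid 2-coloring: color 1: [6, 8]; color 2: [2, 3, 4, 5, 7].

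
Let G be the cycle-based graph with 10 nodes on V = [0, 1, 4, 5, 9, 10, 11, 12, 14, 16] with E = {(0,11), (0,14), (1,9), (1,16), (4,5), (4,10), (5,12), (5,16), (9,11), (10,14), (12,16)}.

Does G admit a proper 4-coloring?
A valid 4-coloring: color 1: [4, 11, 14, 16]; color 2: [0, 1, 5, 10]; color 3: [9, 12].
(χ(G) = 3 ≤ 4.)

Yes, G is 4-colorable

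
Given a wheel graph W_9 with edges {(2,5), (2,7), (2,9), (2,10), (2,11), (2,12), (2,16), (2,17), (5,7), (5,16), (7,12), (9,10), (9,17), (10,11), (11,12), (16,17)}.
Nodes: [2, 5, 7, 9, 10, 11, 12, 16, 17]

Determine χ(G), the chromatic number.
χ(G) = 3

Clique number ω(G) = 3 (lower bound: χ ≥ ω).
The clique on [2, 5, 16] has size 3, forcing χ ≥ 3, and the coloring below uses 3 colors, so χ(G) = 3.
A valid 3-coloring: color 1: [2]; color 2: [5, 10, 12, 17]; color 3: [7, 9, 11, 16].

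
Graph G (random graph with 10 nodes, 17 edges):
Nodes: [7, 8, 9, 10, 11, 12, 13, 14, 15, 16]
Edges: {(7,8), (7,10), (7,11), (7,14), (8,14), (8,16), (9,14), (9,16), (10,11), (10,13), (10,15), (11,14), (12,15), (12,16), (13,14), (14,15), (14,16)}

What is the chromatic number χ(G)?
Clique number ω(G) = 3 (lower bound: χ ≥ ω).
The clique on [7, 10, 11] has size 3, forcing χ ≥ 3, and the coloring below uses 3 colors, so χ(G) = 3.
A valid 3-coloring: color 1: [10, 12, 14]; color 2: [7, 13, 15, 16]; color 3: [8, 9, 11].

χ(G) = 3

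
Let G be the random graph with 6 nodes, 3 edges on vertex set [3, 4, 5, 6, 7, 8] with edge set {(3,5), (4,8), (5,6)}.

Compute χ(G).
Clique number ω(G) = 2 (lower bound: χ ≥ ω).
The graph is bipartite (no odd cycle), so 2 colors suffice: χ(G) = 2.
A valid 2-coloring: color 1: [4, 5, 7]; color 2: [3, 6, 8].

χ(G) = 2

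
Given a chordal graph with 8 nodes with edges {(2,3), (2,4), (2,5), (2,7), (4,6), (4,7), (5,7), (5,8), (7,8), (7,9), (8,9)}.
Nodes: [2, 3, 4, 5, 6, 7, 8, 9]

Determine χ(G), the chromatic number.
χ(G) = 3

Clique number ω(G) = 3 (lower bound: χ ≥ ω).
The clique on [7, 8, 9] has size 3, forcing χ ≥ 3, and the coloring below uses 3 colors, so χ(G) = 3.
A valid 3-coloring: color 1: [3, 6, 7]; color 2: [2, 8]; color 3: [4, 5, 9].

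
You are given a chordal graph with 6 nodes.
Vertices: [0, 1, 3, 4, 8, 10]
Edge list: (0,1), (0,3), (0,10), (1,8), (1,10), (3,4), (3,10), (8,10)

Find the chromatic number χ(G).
Clique number ω(G) = 3 (lower bound: χ ≥ ω).
The clique on [0, 1, 10] has size 3, forcing χ ≥ 3, and the coloring below uses 3 colors, so χ(G) = 3.
A valid 3-coloring: color 1: [4, 10]; color 2: [1, 3]; color 3: [0, 8].

χ(G) = 3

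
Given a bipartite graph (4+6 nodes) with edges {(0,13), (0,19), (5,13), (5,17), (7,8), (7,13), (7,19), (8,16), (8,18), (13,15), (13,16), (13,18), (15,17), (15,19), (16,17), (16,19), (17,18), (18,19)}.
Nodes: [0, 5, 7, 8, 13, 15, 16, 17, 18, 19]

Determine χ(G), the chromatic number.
Clique number ω(G) = 2 (lower bound: χ ≥ ω).
The graph is bipartite (no odd cycle), so 2 colors suffice: χ(G) = 2.
A valid 2-coloring: color 1: [8, 13, 17, 19]; color 2: [0, 5, 7, 15, 16, 18].

χ(G) = 2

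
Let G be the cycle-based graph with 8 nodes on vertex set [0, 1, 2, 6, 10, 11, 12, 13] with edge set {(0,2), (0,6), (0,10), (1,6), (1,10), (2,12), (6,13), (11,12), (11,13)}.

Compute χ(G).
χ(G) = 2

Clique number ω(G) = 2 (lower bound: χ ≥ ω).
The graph is bipartite (no odd cycle), so 2 colors suffice: χ(G) = 2.
A valid 2-coloring: color 1: [2, 6, 10, 11]; color 2: [0, 1, 12, 13].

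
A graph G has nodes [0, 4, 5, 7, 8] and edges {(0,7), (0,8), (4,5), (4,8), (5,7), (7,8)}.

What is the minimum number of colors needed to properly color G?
Clique number ω(G) = 3 (lower bound: χ ≥ ω).
The clique on [0, 7, 8] has size 3, forcing χ ≥ 3, and the coloring below uses 3 colors, so χ(G) = 3.
A valid 3-coloring: color 1: [5, 8]; color 2: [4, 7]; color 3: [0].

χ(G) = 3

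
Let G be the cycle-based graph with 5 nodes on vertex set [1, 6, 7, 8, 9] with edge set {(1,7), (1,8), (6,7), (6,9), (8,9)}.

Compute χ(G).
Clique number ω(G) = 2 (lower bound: χ ≥ ω).
Odd cycle [6, 9, 8, 1, 7] needs 3 colors (χ ≥ 3).
The coloring below uses 3 colors, so χ(G) = 3.
A valid 3-coloring: color 1: [1, 6]; color 2: [7, 9]; color 3: [8].

χ(G) = 3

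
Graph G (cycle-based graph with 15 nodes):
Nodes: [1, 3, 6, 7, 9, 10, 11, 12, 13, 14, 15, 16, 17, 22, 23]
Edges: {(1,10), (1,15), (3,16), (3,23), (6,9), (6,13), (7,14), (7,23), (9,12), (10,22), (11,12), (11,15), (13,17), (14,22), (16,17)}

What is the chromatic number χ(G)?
χ(G) = 3

Clique number ω(G) = 2 (lower bound: χ ≥ ω).
Odd cycle [14, 7, 23, 3, 16, 17, 13, 6, 9, 12, 11, 15, 1, 10, 22] needs 3 colors (χ ≥ 3).
The coloring below uses 3 colors, so χ(G) = 3.
A valid 3-coloring: color 1: [9, 10, 11, 13, 14, 16, 23]; color 2: [3, 6, 7, 12, 15, 17, 22]; color 3: [1].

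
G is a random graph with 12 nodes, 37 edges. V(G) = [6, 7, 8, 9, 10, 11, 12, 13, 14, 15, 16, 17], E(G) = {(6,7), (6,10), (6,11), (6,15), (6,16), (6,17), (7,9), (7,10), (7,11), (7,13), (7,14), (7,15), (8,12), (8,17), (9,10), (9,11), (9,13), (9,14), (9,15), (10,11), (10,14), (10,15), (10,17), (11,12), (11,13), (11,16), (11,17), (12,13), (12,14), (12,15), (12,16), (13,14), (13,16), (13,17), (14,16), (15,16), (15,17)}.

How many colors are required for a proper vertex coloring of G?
χ(G) = 4

Clique number ω(G) = 4 (lower bound: χ ≥ ω).
The clique on [7, 9, 10, 11] has size 4, forcing χ ≥ 4, and the coloring below uses 4 colors, so χ(G) = 4.
A valid 4-coloring: color 1: [8, 11, 14, 15]; color 2: [10, 13]; color 3: [7, 16, 17]; color 4: [6, 9, 12].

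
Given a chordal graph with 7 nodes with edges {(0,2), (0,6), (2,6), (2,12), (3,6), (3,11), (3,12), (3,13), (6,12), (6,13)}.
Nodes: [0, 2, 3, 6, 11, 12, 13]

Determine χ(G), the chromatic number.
χ(G) = 3

Clique number ω(G) = 3 (lower bound: χ ≥ ω).
The clique on [0, 2, 6] has size 3, forcing χ ≥ 3, and the coloring below uses 3 colors, so χ(G) = 3.
A valid 3-coloring: color 1: [6, 11]; color 2: [2, 3]; color 3: [0, 12, 13].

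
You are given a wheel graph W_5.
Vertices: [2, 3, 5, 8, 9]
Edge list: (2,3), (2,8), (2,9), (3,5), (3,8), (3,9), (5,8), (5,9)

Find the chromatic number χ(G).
Clique number ω(G) = 3 (lower bound: χ ≥ ω).
The clique on [2, 3, 8] has size 3, forcing χ ≥ 3, and the coloring below uses 3 colors, so χ(G) = 3.
A valid 3-coloring: color 1: [3]; color 2: [2, 5]; color 3: [8, 9].

χ(G) = 3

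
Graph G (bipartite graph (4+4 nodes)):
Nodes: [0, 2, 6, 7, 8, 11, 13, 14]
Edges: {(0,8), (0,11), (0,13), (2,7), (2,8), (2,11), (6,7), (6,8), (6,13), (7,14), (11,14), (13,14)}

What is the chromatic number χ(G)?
χ(G) = 2

Clique number ω(G) = 2 (lower bound: χ ≥ ω).
The graph is bipartite (no odd cycle), so 2 colors suffice: χ(G) = 2.
A valid 2-coloring: color 1: [7, 8, 11, 13]; color 2: [0, 2, 6, 14].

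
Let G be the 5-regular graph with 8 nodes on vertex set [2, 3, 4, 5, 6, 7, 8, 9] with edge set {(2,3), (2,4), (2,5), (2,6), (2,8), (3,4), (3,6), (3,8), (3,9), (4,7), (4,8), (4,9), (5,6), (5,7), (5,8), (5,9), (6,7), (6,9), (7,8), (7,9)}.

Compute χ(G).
χ(G) = 4

Clique number ω(G) = 4 (lower bound: χ ≥ ω).
The clique on [5, 6, 7, 9] has size 4, forcing χ ≥ 4, and the coloring below uses 4 colors, so χ(G) = 4.
A valid 4-coloring: color 1: [3, 5]; color 2: [4, 6]; color 3: [2, 7]; color 4: [8, 9].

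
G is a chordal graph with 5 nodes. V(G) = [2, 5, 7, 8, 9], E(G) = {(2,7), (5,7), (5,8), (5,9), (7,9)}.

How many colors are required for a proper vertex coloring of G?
χ(G) = 3

Clique number ω(G) = 3 (lower bound: χ ≥ ω).
The clique on [5, 7, 9] has size 3, forcing χ ≥ 3, and the coloring below uses 3 colors, so χ(G) = 3.
A valid 3-coloring: color 1: [2, 5]; color 2: [7, 8]; color 3: [9].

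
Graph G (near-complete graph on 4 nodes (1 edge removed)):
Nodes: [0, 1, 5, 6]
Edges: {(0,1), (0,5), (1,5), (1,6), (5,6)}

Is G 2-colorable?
No, G is not 2-colorable

The clique on vertices [0, 1, 5] has size 3 > 2, so it alone needs 3 colors.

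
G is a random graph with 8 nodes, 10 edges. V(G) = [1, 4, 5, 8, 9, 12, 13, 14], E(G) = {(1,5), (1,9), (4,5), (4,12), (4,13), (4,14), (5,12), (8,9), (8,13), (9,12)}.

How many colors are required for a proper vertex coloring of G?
χ(G) = 3

Clique number ω(G) = 3 (lower bound: χ ≥ ω).
The clique on [4, 5, 12] has size 3, forcing χ ≥ 3, and the coloring below uses 3 colors, so χ(G) = 3.
A valid 3-coloring: color 1: [4, 9]; color 2: [5, 8, 14]; color 3: [1, 12, 13].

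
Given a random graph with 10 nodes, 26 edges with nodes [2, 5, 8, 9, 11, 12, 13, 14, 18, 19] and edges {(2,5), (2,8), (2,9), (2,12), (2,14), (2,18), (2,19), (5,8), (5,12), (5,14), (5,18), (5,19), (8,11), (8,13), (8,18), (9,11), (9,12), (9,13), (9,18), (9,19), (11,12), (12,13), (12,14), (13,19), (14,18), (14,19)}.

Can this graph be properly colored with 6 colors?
A valid 6-coloring: color 1: [2, 11, 13]; color 2: [12, 18, 19]; color 3: [5, 9]; color 4: [8, 14].
(χ(G) = 4 ≤ 6.)

Yes, G is 6-colorable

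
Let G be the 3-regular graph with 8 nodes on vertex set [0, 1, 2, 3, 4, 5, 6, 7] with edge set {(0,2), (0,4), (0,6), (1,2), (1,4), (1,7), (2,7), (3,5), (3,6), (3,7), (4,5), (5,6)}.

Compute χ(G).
Clique number ω(G) = 3 (lower bound: χ ≥ ω).
The clique on [1, 2, 7] has size 3, forcing χ ≥ 3, and the coloring below uses 3 colors, so χ(G) = 3.
A valid 3-coloring: color 1: [4, 6, 7]; color 2: [2, 3]; color 3: [0, 1, 5].

χ(G) = 3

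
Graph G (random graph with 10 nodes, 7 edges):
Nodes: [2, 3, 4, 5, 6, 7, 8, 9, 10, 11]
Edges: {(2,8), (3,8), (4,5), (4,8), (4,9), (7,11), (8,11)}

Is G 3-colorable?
A valid 3-coloring: color 1: [5, 6, 7, 8, 9, 10]; color 2: [2, 3, 4, 11].
(χ(G) = 2 ≤ 3.)

Yes, G is 3-colorable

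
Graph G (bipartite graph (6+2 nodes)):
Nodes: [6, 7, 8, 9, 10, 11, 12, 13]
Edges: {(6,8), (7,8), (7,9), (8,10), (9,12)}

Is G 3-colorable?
Yes, G is 3-colorable

A valid 3-coloring: color 1: [8, 9, 11, 13]; color 2: [6, 7, 10, 12].
(χ(G) = 2 ≤ 3.)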